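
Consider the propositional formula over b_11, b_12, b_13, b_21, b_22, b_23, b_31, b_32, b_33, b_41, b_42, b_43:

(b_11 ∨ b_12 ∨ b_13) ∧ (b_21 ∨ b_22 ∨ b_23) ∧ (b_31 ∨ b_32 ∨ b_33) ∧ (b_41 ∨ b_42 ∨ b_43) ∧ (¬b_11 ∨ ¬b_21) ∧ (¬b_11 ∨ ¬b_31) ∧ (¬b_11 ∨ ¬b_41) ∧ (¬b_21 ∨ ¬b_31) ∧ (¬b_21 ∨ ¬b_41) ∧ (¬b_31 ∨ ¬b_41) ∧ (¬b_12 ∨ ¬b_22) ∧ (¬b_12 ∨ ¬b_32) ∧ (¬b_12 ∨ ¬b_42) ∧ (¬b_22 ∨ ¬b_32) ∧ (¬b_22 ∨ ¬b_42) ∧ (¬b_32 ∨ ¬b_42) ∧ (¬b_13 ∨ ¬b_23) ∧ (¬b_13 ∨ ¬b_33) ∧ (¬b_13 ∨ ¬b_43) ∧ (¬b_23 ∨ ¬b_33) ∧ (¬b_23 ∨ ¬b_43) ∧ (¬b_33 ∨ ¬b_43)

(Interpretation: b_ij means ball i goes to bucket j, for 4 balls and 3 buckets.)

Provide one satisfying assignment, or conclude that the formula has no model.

UNSATISFIABLE

Case b_11 = False:
Case b_12 = True:
(¬b_22) alone gives b_22 = False.
(¬b_32) alone gives b_32 = False.
(¬b_42) alone gives b_42 = False.
Case b_21 = True:
(¬b_31) alone gives b_31 = False.
(b_33) alone gives b_33 = True.
(¬b_41) alone gives b_41 = False.
(b_43) alone gives b_43 = True.
Now (¬b_43) is unsatisfied and unit — conflict.
That branch fails; take b_21 = False instead.
(b_23) alone gives b_23 = True.
(¬b_13) alone gives b_13 = False.
(¬b_33) alone gives b_33 = False.
(b_31) alone gives b_31 = True.
(¬b_41) alone gives b_41 = False.
(b_43) alone gives b_43 = True.
Now (¬b_43) is unsatisfied and unit — conflict.
Both values of b_21 lead to a conflict.
That branch fails; take b_12 = False instead.
(b_13) alone gives b_13 = True.
(¬b_23) alone gives b_23 = False.
(¬b_33) alone gives b_33 = False.
(¬b_43) alone gives b_43 = False.
Case b_21 = True:
(¬b_31) alone gives b_31 = False.
(b_32) alone gives b_32 = True.
(¬b_41) alone gives b_41 = False.
(b_42) alone gives b_42 = True.
Now (¬b_42) is unsatisfied and unit — conflict.
That branch fails; take b_21 = False instead.
(b_22) alone gives b_22 = True.
(¬b_32) alone gives b_32 = False.
(b_31) alone gives b_31 = True.
(¬b_41) alone gives b_41 = False.
(b_42) alone gives b_42 = True.
Now (¬b_42) is unsatisfied and unit — conflict.
Both values of b_21 lead to a conflict.
Both values of b_12 lead to a conflict.
That branch fails; take b_11 = True instead.
(¬b_21) alone gives b_21 = False.
(¬b_31) alone gives b_31 = False.
(¬b_41) alone gives b_41 = False.
Case b_22 = True:
(¬b_12) alone gives b_12 = False.
(¬b_32) alone gives b_32 = False.
(b_33) alone gives b_33 = True.
(¬b_42) alone gives b_42 = False.
(b_43) alone gives b_43 = True.
Now (¬b_43) is unsatisfied and unit — conflict.
That branch fails; take b_22 = False instead.
(b_23) alone gives b_23 = True.
(¬b_13) alone gives b_13 = False.
(¬b_33) alone gives b_33 = False.
(b_32) alone gives b_32 = True.
(¬b_12) alone gives b_12 = False.
(¬b_42) alone gives b_42 = False.
(b_43) alone gives b_43 = True.
Now (¬b_43) is unsatisfied and unit — conflict.
Both values of b_22 lead to a conflict.
Both values of b_11 lead to a conflict.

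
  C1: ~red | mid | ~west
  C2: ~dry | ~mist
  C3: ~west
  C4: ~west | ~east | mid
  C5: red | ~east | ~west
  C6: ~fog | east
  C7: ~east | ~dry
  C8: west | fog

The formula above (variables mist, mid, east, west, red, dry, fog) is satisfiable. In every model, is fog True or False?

True

Suppose fog = 0.
The clause (~west) is unit, so west = 0.
But (west) is also a unit clause — contradiction.
So every satisfying assignment has fog = True.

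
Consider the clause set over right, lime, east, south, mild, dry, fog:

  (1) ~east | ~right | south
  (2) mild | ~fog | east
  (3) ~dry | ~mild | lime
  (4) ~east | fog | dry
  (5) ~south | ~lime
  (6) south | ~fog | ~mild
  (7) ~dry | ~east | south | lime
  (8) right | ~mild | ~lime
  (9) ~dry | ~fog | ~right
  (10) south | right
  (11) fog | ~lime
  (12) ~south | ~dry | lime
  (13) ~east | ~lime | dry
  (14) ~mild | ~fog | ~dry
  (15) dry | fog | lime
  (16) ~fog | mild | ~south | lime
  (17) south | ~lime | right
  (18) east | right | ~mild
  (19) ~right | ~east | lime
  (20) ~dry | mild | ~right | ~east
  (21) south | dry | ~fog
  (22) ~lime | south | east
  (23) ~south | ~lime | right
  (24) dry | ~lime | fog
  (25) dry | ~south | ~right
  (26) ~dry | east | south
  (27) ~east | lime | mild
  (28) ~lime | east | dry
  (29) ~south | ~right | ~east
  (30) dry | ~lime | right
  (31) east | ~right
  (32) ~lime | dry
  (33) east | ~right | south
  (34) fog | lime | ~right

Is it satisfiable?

Branch on south: set south = 1.
(~lime) alone gives lime = 0.
(~dry) alone gives dry = 0.
(fog) alone gives fog = 1.
(mild) alone gives mild = 1.
(~right) alone gives right = 0.
(east) alone gives east = 1.
Every clause now holds.
A satisfying assignment: right: 0, lime: 0, east: 1, south: 1, mild: 1, dry: 0, fog: 1.

Yes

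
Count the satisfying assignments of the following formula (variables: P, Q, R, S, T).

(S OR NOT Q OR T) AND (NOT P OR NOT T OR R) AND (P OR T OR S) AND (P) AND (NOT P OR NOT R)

3

There are 2^5 = 32 truth assignments over (P, Q, R, S, T).
Split on P. With P = true, the clauses containing P are satisfied and NOT P drops from the rest; 3 of the 2^4 = 16 assignments to the other variables satisfy what remains.
With P = false, by the same count on the reduced clause set, 0 assignments work.
(One model: P=T, Q=F, R=F, S=F, T=F.)
Total: 3 + 0 = 3.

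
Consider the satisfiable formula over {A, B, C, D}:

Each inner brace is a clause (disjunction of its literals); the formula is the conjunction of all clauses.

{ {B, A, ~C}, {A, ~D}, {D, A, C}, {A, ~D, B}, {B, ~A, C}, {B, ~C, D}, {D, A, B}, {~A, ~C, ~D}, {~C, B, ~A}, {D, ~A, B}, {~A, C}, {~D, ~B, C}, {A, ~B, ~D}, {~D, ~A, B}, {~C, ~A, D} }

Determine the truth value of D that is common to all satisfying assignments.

False

Suppose D = 1.
(A) alone gives A = 1.
(~C) alone gives C = 0.
Now (C) is unsatisfied and unit — conflict.
So every satisfying assignment has D = False.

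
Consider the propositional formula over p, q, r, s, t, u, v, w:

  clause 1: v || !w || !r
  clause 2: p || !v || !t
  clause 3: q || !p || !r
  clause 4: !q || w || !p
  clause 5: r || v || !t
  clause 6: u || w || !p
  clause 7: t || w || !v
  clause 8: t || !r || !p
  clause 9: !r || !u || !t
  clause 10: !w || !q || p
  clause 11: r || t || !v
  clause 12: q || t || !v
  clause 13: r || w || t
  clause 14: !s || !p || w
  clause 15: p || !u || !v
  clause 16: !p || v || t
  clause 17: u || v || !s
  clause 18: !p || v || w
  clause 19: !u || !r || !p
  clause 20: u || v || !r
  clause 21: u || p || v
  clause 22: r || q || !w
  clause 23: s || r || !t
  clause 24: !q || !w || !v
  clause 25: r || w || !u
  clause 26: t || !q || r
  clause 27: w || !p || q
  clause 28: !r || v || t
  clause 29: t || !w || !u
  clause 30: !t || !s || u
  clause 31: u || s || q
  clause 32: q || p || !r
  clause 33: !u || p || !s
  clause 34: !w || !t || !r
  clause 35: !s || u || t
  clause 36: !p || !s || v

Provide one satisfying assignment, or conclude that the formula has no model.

UNSATISFIABLE

Branch on v: set v = true.
Branch on p: set p = true.
Branch on q: set q = true.
From the singleton clause (w), w = true.
Now (!w) is unsatisfied and unit — conflict.
So q must be the other value — set q = false.
From the singleton clause (!r), r = false.
From the singleton clause (t), t = true.
From the singleton clause (!w), w = false.
Now (w) is unsatisfied and unit — conflict.
Either choice for q ends in contradiction.
So p must be the other value — set p = false.
From the singleton clause (!t), t = false.
From the singleton clause (w), w = true.
From the singleton clause (!q), q = false.
Now (q) is unsatisfied and unit — conflict.
Either choice for p ends in contradiction.
So v must be the other value — set v = false.
Branch on w: set w = false.
From the singleton clause (!p), p = false.
From the singleton clause (u), u = true.
From the singleton clause (r), r = true.
From the singleton clause (!t), t = false.
Now (t) is unsatisfied and unit — conflict.
So w must be the other value — set w = true.
From the singleton clause (!r), r = false.
From the singleton clause (!t), t = false.
From the singleton clause (!p), p = false.
From the singleton clause (!q), q = false.
Now (q) is unsatisfied and unit — conflict.
Either choice for w ends in contradiction.
Either choice for v ends in contradiction.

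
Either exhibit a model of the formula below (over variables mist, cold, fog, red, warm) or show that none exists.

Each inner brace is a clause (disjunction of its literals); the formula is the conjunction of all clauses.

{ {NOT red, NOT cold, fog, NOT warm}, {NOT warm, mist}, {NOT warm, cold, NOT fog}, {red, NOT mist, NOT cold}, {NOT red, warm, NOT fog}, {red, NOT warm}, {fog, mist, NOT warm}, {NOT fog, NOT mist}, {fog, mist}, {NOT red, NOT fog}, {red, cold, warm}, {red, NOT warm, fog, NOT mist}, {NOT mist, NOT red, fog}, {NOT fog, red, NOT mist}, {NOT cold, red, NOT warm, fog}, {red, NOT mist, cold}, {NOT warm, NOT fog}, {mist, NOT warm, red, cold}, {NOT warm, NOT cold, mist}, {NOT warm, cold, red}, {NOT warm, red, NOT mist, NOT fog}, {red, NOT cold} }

Case warm = false:
Case red = false:
Unit clause (cold) forces cold = true.
Now (NOT cold) is unsatisfied and unit — conflict.
Undo red and try red = true.
Unit clause (NOT fog) forces fog = false.
Unit clause (mist) forces mist = true.
Now (NOT mist) is unsatisfied and unit — conflict.
Either choice for red ends in contradiction.
Undo warm and try warm = true.
Unit clause (mist) forces mist = true.
Unit clause (red) forces red = true.
Unit clause (NOT fog) forces fog = false.
Now (fog) is unsatisfied and unit — conflict.
Either choice for warm ends in contradiction.

UNSATISFIABLE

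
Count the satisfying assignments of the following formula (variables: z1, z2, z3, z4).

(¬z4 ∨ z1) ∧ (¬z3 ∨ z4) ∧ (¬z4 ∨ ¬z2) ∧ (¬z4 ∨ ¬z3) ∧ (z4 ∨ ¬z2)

There are 2^4 = 16 truth assignments over (z1, z2, z3, z4).
Check each against the 5 clauses (columns in the order z1, z2, z3, z4):
  F F F F  ✓ satisfies all
  F F F T  ✗ fails (¬z4 ∨ z1)
  F F T F  ✗ fails (¬z3 ∨ z4)
  F F T T  ✗ fails (¬z4 ∨ z1)
  F T F F  ✗ fails (z4 ∨ ¬z2)
  F T F T  ✗ fails (¬z4 ∨ z1)
  F T T F  ✗ fails (¬z3 ∨ z4)
  F T T T  ✗ fails (¬z4 ∨ z1)
  T F F F  ✓ satisfies all
  T F F T  ✓ satisfies all
  T F T F  ✗ fails (¬z3 ∨ z4)
  T F T T  ✗ fails (¬z4 ∨ ¬z3)
  T T F F  ✗ fails (z4 ∨ ¬z2)
  T T F T  ✗ fails (¬z4 ∨ ¬z2)
  T T T F  ✗ fails (¬z3 ∨ z4)
  T T T T  ✗ fails (¬z4 ∨ ¬z2)
3 of the 16 rows are models.

3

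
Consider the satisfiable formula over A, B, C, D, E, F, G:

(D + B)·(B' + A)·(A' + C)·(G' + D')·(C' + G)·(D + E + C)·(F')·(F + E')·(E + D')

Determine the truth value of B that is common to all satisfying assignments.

True

Suppose B = 0.
From the singleton clause (D), D = 1.
From the singleton clause (G'), G = 0.
From the singleton clause (C'), C = 0.
From the singleton clause (A'), A = 0.
From the singleton clause (F'), F = 0.
From the singleton clause (E'), E = 0.
Now (E) is unsatisfied and unit — conflict.
So every satisfying assignment has B = True.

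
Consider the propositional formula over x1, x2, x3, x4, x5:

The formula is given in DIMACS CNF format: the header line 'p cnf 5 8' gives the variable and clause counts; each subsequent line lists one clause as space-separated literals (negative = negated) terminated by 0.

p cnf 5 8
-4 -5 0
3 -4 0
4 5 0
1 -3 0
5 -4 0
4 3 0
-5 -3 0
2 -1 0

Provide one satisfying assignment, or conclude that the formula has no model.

Try x4 = False.
The clause (x5) is unit, so x5 = True.
The clause (x3) is unit, so x3 = True.
Now (¬x3) is unsatisfied and unit — conflict.
Undo x4 and try x4 = True.
The clause (¬x5) is unit, so x5 = False.
Now (x5) is unsatisfied and unit — conflict.
Both values of x4 lead to a conflict.

UNSATISFIABLE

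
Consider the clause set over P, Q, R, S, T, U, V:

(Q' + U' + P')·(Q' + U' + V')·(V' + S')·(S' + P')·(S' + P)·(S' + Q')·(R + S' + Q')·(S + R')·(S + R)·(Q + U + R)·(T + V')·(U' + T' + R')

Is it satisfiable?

No

Case V = 0:
Case S = 0:
Unit clause (R') forces R = 0.
That conflicts with the unit clause (R).
That branch fails; take S = 1 instead.
Unit clause (P') forces P = 0.
That conflicts with the unit clause (P).
Either choice for S ends in contradiction.
That branch fails; take V = 1 instead.
Unit clause (S') forces S = 0.
Unit clause (R') forces R = 0.
That conflicts with the unit clause (R).
Either choice for V ends in contradiction.
No assignment satisfies every clause.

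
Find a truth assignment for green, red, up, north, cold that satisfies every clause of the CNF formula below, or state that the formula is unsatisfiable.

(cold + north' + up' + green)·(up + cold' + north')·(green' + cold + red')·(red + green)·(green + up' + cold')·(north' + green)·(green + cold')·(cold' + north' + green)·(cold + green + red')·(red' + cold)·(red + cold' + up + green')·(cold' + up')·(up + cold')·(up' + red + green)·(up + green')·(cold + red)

UNSATISFIABLE

Suppose red = 1.
Unit clause (cold) forces cold = 1.
Unit clause (green) forces green = 1.
Unit clause (up') forces up = 0.
Now (up) is unsatisfied and unit — conflict.
So red must be the other value — set red = 0.
Unit clause (green) forces green = 1.
Unit clause (up) forces up = 1.
Unit clause (cold') forces cold = 0.
Now (cold) is unsatisfied and unit — conflict.
Both values of red lead to a conflict.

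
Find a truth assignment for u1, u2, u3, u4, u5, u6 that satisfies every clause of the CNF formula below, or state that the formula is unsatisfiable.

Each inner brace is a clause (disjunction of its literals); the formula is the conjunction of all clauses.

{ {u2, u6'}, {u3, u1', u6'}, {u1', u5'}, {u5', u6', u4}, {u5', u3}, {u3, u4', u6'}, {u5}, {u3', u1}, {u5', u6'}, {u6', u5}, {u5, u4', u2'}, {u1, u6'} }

(u5) alone gives u5 = 1.
(u1') alone gives u1 = 0.
(u3) alone gives u3 = 1.
Now (u3') is unsatisfied and unit — conflict.

UNSATISFIABLE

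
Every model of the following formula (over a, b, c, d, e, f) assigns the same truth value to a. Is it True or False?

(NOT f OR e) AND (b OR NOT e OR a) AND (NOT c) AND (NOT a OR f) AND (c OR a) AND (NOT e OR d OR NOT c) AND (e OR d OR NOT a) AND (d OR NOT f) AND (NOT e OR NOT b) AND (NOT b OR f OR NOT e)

Suppose a = false.
Unit clause (NOT c) forces c = false.
Now (c) is unsatisfied and unit — conflict.
So every satisfying assignment has a = True.

True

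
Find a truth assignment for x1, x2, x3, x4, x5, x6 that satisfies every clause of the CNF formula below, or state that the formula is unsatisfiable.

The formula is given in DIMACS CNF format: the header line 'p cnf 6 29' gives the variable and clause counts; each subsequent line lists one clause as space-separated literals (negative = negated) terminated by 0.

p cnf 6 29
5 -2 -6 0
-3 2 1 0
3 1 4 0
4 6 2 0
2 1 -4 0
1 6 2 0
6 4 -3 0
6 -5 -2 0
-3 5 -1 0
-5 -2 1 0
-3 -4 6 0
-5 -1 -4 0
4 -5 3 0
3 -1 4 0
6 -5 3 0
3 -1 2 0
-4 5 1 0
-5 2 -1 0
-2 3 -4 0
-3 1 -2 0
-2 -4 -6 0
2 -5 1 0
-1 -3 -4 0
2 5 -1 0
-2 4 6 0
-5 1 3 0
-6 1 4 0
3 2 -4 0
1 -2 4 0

x1=True, x2=True, x3=True, x4=False, x5=True, x6=True

Case x5 = True:
Case x6 = True:
Case x2 = True:
From the singleton clause (x1), x1 = True.
From the singleton clause (¬x4), x4 = False.
From the singleton clause (x3), x3 = True.
Every clause now holds.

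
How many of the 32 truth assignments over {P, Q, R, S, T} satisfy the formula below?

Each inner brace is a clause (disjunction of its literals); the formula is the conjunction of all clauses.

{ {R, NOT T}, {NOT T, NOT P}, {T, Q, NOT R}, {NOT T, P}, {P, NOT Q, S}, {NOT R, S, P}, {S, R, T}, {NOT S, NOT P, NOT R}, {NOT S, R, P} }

4

There are 2^5 = 32 truth assignments over (P, Q, R, S, T).
Split on P. With P = true, the clauses containing P are satisfied and NOT P drops from the rest; 3 of the 2^4 = 16 assignments to the other variables satisfy what remains.
With P = false, by the same count on the reduced clause set, 1 assignment works.
(One model: P=F, Q=T, R=T, S=T, T=F.)
Total: 3 + 1 = 4.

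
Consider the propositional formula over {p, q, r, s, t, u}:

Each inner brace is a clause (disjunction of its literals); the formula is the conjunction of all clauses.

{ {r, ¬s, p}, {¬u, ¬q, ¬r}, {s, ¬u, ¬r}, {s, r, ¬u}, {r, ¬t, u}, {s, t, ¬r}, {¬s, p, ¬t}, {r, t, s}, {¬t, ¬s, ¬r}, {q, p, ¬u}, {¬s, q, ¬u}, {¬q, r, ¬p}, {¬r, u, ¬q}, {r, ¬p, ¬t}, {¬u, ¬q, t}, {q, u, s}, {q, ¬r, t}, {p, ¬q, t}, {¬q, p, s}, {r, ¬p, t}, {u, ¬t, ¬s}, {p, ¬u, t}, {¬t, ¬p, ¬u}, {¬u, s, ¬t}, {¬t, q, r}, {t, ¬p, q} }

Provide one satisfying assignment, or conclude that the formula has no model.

UNSATISFIABLE

Branch on r: set r = True.
Branch on u: set u = False.
Unit clause (¬q) forces q = False.
Unit clause (s) forces s = True.
Unit clause (¬t) forces t = False.
But (t) is also a unit clause — contradiction.
That branch fails; take u = True instead.
Unit clause (¬q) forces q = False.
Unit clause (s) forces s = True.
But (¬s) is also a unit clause — contradiction.
Neither u = True nor u = False works.
That branch fails; take r = False instead.
Branch on s: set s = False.
Unit clause (¬u) forces u = False.
Unit clause (¬t) forces t = False.
But (t) is also a unit clause — contradiction.
That branch fails; take s = True instead.
Unit clause (p) forces p = True.
Unit clause (¬q) forces q = False.
Unit clause (¬u) forces u = False.
Unit clause (¬t) forces t = False.
But (t) is also a unit clause — contradiction.
Neither s = True nor s = False works.
Neither r = True nor r = False works.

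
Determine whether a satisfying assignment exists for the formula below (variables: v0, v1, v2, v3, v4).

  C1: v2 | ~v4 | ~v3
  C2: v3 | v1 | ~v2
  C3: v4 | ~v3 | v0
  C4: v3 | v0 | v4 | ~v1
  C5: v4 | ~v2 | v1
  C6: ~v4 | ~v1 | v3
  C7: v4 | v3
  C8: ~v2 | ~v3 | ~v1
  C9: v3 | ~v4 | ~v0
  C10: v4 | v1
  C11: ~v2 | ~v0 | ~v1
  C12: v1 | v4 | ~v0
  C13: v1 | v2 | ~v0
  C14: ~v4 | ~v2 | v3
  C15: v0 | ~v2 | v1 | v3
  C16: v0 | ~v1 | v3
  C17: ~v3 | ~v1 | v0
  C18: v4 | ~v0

Branch on v4: set v4 = 1.
Branch on v2: set v2 = 1.
The clause (v3) is unit, so v3 = 1.
The clause (~v1) is unit, so v1 = 0.
No clause remains; v0 is free.
A satisfying assignment: v0 ↦ 1, v1 ↦ 0, v2 ↦ 1, v3 ↦ 1, v4 ↦ 1.

Satisfiable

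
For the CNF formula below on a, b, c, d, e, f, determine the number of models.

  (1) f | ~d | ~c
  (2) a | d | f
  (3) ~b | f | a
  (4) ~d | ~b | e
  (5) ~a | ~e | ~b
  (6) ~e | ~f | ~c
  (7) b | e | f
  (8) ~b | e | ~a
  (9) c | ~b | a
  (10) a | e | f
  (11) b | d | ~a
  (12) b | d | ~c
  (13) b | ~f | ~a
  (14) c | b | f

There are 2^6 = 64 truth assignments over (a, b, c, d, e, f).
Split on d. With d = 1, the clauses containing d are satisfied and ~d drops from the rest; 3 of the 2^5 = 32 assignments to the other variables satisfy what remains.
With d = 0, by the same count on the reduced clause set, 3 assignments work.
(One model: a=F, b=F, c=F, d=F, e=F, f=T.)
Total: 3 + 3 = 6.

6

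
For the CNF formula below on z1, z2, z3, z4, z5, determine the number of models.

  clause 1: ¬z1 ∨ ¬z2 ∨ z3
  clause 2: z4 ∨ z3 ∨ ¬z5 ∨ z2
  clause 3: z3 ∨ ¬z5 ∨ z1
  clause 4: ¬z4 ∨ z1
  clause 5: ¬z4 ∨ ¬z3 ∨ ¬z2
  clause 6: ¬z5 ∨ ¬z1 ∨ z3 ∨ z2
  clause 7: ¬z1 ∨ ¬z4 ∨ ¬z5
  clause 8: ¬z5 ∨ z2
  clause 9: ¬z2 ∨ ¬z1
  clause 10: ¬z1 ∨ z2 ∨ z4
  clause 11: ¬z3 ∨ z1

4

There are 2^5 = 32 truth assignments over (z1, z2, z3, z4, z5).
Split on z3. With z3 = True, the clauses containing z3 are satisfied and ¬z3 drops from the rest; 1 of the 2^4 = 16 assignments to the other variables satisfy what remains.
With z3 = False, by the same count on the reduced clause set, 3 assignments work.
Total: 1 + 3 = 4.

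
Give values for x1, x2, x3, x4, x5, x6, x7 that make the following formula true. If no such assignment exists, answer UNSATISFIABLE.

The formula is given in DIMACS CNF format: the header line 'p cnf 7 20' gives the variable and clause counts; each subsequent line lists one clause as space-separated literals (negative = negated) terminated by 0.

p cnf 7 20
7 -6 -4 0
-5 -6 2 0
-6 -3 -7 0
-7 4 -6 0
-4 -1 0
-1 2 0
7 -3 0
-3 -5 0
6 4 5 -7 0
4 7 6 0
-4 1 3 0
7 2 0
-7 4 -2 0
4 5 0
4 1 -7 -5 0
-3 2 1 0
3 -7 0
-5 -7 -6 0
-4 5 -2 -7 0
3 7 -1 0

Branch on x4: set x4 = False.
(x5) alone gives x5 = True.
(¬x3) alone gives x3 = False.
(¬x7) alone gives x7 = False.
(x6) alone gives x6 = True.
(x2) alone gives x2 = True.
(¬x1) alone gives x1 = False.
Every clause now holds.

x1 ↦ False, x2 ↦ True, x3 ↦ False, x4 ↦ False, x5 ↦ True, x6 ↦ True, x7 ↦ False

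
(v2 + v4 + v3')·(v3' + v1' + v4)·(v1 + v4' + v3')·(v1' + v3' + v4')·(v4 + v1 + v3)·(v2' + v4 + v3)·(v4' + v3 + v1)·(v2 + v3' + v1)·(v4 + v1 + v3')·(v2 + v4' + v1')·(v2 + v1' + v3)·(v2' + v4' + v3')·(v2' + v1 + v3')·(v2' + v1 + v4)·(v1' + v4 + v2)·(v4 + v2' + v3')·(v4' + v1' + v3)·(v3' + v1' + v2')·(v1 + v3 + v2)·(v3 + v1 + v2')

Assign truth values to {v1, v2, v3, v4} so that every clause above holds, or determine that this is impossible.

UNSATISFIABLE

Try v2 = 1.
Try v4 = 1.
Unit clause (v3') forces v3 = 0.
Unit clause (v1) forces v1 = 1.
That conflicts with the unit clause (v1').
Backtrack on v4: now try v4 = 0.
Unit clause (v3) forces v3 = 1.
That conflicts with the unit clause (v3').
Either choice for v4 ends in contradiction.
Backtrack on v2: now try v2 = 0.
Try v4 = 1.
Unit clause (v1') forces v1 = 0.
Unit clause (v3') forces v3 = 0.
That conflicts with the unit clause (v3).
Backtrack on v4: now try v4 = 0.
Unit clause (v3') forces v3 = 0.
Unit clause (v1) forces v1 = 1.
That conflicts with the unit clause (v1').
Either choice for v4 ends in contradiction.
Either choice for v2 ends in contradiction.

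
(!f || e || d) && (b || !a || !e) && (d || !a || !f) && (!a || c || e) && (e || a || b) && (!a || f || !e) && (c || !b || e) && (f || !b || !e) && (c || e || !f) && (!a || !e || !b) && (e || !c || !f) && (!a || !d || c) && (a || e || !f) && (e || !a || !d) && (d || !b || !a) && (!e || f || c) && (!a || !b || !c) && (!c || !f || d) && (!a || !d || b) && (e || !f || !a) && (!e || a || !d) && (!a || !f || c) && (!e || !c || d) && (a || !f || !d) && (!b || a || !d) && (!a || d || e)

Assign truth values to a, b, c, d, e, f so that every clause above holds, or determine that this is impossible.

Suppose f = false.
Suppose a = false.
Suppose e = false.
(b) alone gives b = true.
(c) alone gives c = true.
(!d) alone gives d = false.
All clauses are satisfied.

a=false, b=true, c=true, d=false, e=false, f=false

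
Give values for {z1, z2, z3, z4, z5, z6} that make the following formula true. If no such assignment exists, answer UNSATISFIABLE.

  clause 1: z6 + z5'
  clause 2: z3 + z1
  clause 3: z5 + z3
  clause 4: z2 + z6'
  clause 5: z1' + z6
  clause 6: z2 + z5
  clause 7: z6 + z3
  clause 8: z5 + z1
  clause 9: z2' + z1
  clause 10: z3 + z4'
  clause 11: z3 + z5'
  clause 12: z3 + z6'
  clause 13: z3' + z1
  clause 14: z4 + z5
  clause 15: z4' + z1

Try z6 = 1.
The clause (z2) is unit, so z2 = 1.
The clause (z1) is unit, so z1 = 1.
The clause (z3) is unit, so z3 = 1.
Try z4 = 1.
Every clause is now satisfied; z5 is unconstrained.

z1: 1,  z2: 1,  z3: 1,  z4: 1,  z5: 0,  z6: 1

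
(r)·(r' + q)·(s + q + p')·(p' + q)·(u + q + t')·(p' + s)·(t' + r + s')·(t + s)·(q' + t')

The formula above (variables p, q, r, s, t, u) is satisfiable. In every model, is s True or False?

Suppose s = 0.
The clause (r) is unit, so r = 1.
The clause (q) is unit, so q = 1.
The clause (p') is unit, so p = 0.
The clause (t) is unit, so t = 1.
Now (t') is unsatisfied and unit — conflict.
So every satisfying assignment has s = True.

True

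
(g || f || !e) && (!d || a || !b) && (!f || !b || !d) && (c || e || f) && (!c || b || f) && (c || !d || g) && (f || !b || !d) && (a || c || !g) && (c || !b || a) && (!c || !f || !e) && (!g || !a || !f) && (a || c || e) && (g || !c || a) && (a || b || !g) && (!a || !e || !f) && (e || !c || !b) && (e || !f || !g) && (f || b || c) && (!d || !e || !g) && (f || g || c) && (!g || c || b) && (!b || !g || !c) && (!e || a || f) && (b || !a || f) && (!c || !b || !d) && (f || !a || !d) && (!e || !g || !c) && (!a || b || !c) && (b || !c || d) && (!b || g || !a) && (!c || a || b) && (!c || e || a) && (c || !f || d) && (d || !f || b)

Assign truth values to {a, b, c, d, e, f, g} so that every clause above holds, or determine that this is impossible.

Suppose g = true.
Suppose a = true.
(!f) alone gives f = false.
(b) alone gives b = true.
(!d) alone gives d = false.
(!c) alone gives c = false.
(e) alone gives e = true.
Every clause now holds.

a: true, b: true, c: false, d: false, e: true, f: false, g: true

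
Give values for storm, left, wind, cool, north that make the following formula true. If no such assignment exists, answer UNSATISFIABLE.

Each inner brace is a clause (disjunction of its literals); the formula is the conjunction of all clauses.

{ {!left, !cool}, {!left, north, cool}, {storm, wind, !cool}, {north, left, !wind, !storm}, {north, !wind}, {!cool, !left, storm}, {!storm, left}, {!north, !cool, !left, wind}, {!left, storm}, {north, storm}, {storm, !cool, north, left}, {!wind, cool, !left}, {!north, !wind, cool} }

storm=false; left=false; wind=true; cool=true; north=true

Branch on left: set left = false.
The clause (!storm) is unit, so storm = false.
The clause (north) is unit, so north = true.
Branch on wind: set wind = true.
The clause (cool) is unit, so cool = true.
All clauses are satisfied.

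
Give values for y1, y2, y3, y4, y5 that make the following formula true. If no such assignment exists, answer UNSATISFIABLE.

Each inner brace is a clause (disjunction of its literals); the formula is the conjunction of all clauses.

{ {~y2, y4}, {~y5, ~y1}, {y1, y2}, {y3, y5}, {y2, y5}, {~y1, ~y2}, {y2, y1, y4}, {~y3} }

y1=0,  y2=1,  y3=0,  y4=1,  y5=1

(~y3) alone gives y3 = 0.
(y5) alone gives y5 = 1.
(~y1) alone gives y1 = 0.
(y2) alone gives y2 = 1.
(y4) alone gives y4 = 1.
All clauses are satisfied.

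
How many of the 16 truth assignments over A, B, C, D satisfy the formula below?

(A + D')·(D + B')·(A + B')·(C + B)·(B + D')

4

There are 2^4 = 16 truth assignments over (A, B, C, D).
Split on B. With B = 1, the clauses containing B are satisfied and B' drops from the rest; 2 of the 2^3 = 8 assignments to the other variables satisfy what remains.
With B = 0, by the same count on the reduced clause set, 2 assignments work.
(One model: A=F, B=F, C=T, D=F.)
Total: 2 + 2 = 4.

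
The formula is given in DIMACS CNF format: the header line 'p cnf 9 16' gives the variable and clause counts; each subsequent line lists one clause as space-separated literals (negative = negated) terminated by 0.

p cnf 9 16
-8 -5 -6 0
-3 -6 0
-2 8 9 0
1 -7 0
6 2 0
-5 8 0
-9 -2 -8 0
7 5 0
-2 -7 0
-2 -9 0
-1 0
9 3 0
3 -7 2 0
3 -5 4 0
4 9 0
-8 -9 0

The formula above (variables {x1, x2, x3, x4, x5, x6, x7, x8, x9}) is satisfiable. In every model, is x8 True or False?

True

Suppose x8 = False.
The clause (¬x5) is unit, so x5 = False.
The clause (x7) is unit, so x7 = True.
The clause (x1) is unit, so x1 = True.
Now (¬x1) is unsatisfied and unit — conflict.
So every satisfying assignment has x8 = True.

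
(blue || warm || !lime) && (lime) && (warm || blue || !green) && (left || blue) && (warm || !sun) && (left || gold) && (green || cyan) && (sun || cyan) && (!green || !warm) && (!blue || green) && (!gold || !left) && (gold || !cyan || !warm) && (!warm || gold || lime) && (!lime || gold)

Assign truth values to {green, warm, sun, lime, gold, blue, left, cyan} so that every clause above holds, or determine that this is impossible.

green: true, warm: false, sun: false, lime: true, gold: true, blue: true, left: false, cyan: true

Unit clause (lime) forces lime = true.
Unit clause (gold) forces gold = true.
Unit clause (!left) forces left = false.
Unit clause (blue) forces blue = true.
Unit clause (green) forces green = true.
Unit clause (!warm) forces warm = false.
Unit clause (!sun) forces sun = false.
Unit clause (cyan) forces cyan = true.
Every clause now holds.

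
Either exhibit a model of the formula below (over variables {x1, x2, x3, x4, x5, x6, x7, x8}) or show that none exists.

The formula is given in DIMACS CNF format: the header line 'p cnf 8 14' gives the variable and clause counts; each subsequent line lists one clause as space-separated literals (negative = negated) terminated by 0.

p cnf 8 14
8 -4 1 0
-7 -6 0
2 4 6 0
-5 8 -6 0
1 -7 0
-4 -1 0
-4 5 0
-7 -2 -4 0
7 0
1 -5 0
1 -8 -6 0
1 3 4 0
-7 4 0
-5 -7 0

Unit clause (x7) forces x7 = True.
Unit clause (¬x6) forces x6 = False.
Unit clause (x1) forces x1 = True.
Unit clause (¬x4) forces x4 = False.
Now (x4) is unsatisfied and unit — conflict.

UNSATISFIABLE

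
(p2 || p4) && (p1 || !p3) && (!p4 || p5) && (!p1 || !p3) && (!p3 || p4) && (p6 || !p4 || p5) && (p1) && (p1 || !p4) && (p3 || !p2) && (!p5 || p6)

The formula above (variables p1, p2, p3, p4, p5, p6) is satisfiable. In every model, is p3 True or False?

False

Suppose p3 = true.
The clause (p1) is unit, so p1 = true.
Now (!p1) is unsatisfied and unit — conflict.
So every satisfying assignment has p3 = False.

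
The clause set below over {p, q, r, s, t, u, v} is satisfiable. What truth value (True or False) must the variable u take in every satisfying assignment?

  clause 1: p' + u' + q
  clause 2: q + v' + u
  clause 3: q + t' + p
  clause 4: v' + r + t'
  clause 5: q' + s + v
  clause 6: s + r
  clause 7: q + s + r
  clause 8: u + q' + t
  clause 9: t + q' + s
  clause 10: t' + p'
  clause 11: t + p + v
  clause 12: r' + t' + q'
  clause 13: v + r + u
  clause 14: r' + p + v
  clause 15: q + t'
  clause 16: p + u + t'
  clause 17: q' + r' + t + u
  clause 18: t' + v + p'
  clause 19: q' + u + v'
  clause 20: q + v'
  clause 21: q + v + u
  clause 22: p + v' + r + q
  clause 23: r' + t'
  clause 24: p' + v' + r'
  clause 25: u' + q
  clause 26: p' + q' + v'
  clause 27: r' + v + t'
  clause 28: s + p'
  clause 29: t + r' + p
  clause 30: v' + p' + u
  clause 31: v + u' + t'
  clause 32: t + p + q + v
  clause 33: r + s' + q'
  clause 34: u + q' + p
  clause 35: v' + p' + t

True

Suppose u = 0.
Case q = 1:
The clause (t) is unit, so t = 1.
The clause (p') is unit, so p = 0.
Now (p) is unsatisfied and unit — conflict.
So q must be the other value — set q = 0.
The clause (v') is unit, so v = 0.
Now (v) is unsatisfied and unit — conflict.
Neither q = 1 nor q = 0 works.
So every satisfying assignment has u = True.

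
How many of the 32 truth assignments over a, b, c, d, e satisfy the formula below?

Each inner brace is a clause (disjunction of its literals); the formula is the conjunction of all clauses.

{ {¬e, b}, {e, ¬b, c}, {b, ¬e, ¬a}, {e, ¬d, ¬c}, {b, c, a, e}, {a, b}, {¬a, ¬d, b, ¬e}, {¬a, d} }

8

There are 2^5 = 32 truth assignments over (a, b, c, d, e).
Split on e. With e = True, the clauses containing e are satisfied and ¬e drops from the rest; 6 of the 2^4 = 16 assignments to the other variables satisfy what remains.
With e = False, by the same count on the reduced clause set, 2 assignments work.
Total: 6 + 2 = 8.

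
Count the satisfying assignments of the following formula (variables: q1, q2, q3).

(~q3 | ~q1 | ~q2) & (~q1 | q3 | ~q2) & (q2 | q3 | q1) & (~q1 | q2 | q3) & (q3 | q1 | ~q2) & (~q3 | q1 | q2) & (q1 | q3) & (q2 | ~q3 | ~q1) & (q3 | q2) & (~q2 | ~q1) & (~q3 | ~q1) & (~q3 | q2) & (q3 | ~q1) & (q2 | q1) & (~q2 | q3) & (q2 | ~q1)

1

There are 2^3 = 8 truth assignments over (q1, q2, q3).
Split on q2. With q2 = 1, the clauses containing q2 are satisfied and ~q2 drops from the rest; 1 of the 2^2 = 4 assignments to the other variables satisfy what remains.
With q2 = 0, by the same count on the reduced clause set, 0 assignments work.
(One model: q1=F, q2=T, q3=T.)
Total: 1 + 0 = 1.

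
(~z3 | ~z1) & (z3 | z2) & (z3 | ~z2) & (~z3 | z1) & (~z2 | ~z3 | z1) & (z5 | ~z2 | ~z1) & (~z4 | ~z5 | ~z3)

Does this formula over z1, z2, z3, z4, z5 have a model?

Try z3 = 0.
(z2) alone gives z2 = 1.
Now (~z2) is unsatisfied and unit — conflict.
Backtrack on z3: now try z3 = 1.
(~z1) alone gives z1 = 0.
Now (z1) is unsatisfied and unit — conflict.
Both values of z3 lead to a conflict.
No assignment satisfies every clause.

No, unsatisfiable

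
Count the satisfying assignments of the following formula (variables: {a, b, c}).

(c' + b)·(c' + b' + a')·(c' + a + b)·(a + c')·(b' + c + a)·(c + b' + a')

2

There are 2^3 = 8 truth assignments over (a, b, c).
Check each against the 6 clauses (columns in the order a, b, c):
  F F F  ✓ satisfies all
  F F T  ✗ fails (c' + b)
  F T F  ✗ fails (b' + c + a)
  F T T  ✗ fails (a + c')
  T F F  ✓ satisfies all
  T F T  ✗ fails (c' + b)
  T T F  ✗ fails (c + b' + a')
  T T T  ✗ fails (c' + b' + a')
2 of the 8 rows are models.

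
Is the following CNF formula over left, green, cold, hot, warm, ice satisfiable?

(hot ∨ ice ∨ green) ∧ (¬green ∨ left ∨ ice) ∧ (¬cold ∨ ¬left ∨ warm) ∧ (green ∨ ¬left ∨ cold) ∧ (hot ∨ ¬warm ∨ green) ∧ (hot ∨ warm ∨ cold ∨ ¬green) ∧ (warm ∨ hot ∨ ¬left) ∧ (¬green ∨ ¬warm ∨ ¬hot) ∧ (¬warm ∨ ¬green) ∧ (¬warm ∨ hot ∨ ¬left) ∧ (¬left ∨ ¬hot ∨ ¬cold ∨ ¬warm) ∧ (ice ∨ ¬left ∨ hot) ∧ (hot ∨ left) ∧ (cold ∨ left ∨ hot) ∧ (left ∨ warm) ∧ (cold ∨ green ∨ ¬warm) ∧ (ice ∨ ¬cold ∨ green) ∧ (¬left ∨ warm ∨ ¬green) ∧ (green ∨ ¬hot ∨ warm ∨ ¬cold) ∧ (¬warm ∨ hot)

Yes, satisfiable

Branch on warm: set warm = True.
(¬green) alone gives green = False.
(hot) alone gives hot = True.
(cold) alone gives cold = True.
(¬left) alone gives left = False.
(ice) alone gives ice = True.
Every clause now holds.
A satisfying assignment: left=False,  green=False,  cold=True,  hot=True,  warm=True,  ice=True.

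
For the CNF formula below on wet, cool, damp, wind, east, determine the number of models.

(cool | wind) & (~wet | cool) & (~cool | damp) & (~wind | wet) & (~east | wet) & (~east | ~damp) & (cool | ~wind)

3

There are 2^5 = 32 truth assignments over (wet, cool, damp, wind, east).
Split on wind. With wind = 1, the clauses containing wind are satisfied and ~wind drops from the rest; 1 of the 2^4 = 16 assignments to the other variables satisfy what remains.
With wind = 0, by the same count on the reduced clause set, 2 assignments work.
Total: 1 + 2 = 3.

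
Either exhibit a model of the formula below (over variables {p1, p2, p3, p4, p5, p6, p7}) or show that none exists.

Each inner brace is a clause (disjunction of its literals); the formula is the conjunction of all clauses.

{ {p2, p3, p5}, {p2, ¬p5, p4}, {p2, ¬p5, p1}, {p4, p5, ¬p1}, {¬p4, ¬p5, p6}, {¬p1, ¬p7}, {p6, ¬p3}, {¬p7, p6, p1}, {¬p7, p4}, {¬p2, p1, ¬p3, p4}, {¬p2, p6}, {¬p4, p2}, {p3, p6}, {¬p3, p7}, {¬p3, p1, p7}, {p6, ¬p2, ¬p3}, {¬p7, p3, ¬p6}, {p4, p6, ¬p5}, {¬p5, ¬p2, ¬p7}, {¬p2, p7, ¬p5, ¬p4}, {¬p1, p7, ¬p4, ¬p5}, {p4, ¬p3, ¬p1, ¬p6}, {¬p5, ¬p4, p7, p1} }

Branch on p1: set p1 = False.
Branch on p2: set p2 = True.
(p6) alone gives p6 = True.
Branch on p7: set p7 = False.
(¬p3) alone gives p3 = False.
Branch on p5: set p5 = False.
No clause remains; p4 is free.

p1=False; p2=True; p3=False; p4=True; p5=False; p6=True; p7=False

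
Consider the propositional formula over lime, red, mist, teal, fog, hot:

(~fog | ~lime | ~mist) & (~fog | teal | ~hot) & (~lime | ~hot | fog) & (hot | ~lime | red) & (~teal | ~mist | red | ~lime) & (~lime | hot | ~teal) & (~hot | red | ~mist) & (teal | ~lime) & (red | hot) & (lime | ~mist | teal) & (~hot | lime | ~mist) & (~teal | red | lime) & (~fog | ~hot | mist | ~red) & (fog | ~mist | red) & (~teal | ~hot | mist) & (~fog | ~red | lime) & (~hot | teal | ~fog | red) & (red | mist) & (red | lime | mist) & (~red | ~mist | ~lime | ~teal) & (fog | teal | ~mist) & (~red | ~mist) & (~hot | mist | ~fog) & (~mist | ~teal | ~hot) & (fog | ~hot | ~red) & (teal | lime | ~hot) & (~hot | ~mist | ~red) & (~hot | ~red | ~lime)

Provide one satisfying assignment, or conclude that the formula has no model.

lime ↦ 0, red ↦ 1, mist ↦ 0, teal ↦ 1, fog ↦ 0, hot ↦ 0

Branch on teal: set teal = 1.
Branch on lime: set lime = 0.
Unit clause (red) forces red = 1.
Unit clause (~fog) forces fog = 0.
Unit clause (~mist) forces mist = 0.
Unit clause (~hot) forces hot = 0.
This assignment satisfies each clause.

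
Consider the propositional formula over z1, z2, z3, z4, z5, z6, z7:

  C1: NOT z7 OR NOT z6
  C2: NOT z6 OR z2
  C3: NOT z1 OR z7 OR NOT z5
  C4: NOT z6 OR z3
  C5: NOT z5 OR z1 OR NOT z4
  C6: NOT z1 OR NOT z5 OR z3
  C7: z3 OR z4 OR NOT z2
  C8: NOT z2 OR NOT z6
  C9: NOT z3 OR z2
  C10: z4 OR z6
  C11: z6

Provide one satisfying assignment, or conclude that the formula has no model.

The clause (z6) is unit, so z6 = true.
The clause (NOT z7) is unit, so z7 = false.
The clause (z2) is unit, so z2 = true.
That conflicts with the unit clause (NOT z2).

UNSATISFIABLE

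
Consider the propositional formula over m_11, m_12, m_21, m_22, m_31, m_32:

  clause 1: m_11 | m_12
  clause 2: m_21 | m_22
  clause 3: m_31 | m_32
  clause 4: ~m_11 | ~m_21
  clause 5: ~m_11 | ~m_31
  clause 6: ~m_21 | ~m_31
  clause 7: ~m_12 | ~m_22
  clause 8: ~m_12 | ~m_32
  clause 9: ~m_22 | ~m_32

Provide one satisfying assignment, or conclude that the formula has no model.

Try m_11 = 1.
From the singleton clause (~m_21), m_21 = 0.
From the singleton clause (m_22), m_22 = 1.
From the singleton clause (~m_31), m_31 = 0.
From the singleton clause (m_32), m_32 = 1.
Now (~m_32) is unsatisfied and unit — conflict.
That branch fails; take m_11 = 0 instead.
From the singleton clause (m_12), m_12 = 1.
From the singleton clause (~m_22), m_22 = 0.
From the singleton clause (m_21), m_21 = 1.
From the singleton clause (~m_31), m_31 = 0.
From the singleton clause (m_32), m_32 = 1.
Now (~m_32) is unsatisfied and unit — conflict.
Both values of m_11 lead to a conflict.

UNSATISFIABLE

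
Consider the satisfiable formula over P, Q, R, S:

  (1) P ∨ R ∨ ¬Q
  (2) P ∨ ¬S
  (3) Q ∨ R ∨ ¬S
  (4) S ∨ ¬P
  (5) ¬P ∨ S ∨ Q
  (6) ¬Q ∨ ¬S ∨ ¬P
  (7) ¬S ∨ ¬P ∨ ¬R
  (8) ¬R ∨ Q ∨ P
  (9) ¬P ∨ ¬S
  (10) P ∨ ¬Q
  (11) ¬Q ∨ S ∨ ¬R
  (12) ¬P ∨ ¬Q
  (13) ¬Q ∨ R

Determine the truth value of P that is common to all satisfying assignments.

Suppose P = True.
The clause (S) is unit, so S = True.
That conflicts with the unit clause (¬S).
So every satisfying assignment has P = False.

False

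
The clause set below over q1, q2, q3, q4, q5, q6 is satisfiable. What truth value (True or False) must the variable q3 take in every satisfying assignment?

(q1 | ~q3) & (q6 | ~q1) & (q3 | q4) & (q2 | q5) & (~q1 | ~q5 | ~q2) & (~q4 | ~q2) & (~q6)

False

Suppose q3 = 1.
Unit clause (q1) forces q1 = 1.
Unit clause (q6) forces q6 = 1.
That conflicts with the unit clause (~q6).
So every satisfying assignment has q3 = False.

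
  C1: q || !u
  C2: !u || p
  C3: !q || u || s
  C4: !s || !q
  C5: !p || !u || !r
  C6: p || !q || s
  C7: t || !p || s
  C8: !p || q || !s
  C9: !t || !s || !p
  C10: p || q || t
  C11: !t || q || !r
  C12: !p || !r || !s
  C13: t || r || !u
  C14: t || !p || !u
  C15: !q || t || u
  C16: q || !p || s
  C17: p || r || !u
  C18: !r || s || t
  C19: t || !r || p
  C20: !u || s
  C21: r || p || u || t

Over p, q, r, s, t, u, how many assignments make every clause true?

2

There are 2^6 = 64 truth assignments over (p, q, r, s, t, u).
Split on t. With t = true, the clauses containing t are satisfied and !t drops from the rest; 2 of the 2^5 = 32 assignments to the other variables satisfy what remains.
With t = false, by the same count on the reduced clause set, 0 assignments work.
Total: 2 + 0 = 2.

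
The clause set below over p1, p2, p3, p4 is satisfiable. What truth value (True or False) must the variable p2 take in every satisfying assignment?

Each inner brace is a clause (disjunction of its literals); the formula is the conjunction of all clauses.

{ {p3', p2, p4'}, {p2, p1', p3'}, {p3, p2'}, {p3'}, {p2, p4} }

False

Suppose p2 = 1.
Unit clause (p3) forces p3 = 1.
Now (p3') is unsatisfied and unit — conflict.
So every satisfying assignment has p2 = False.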